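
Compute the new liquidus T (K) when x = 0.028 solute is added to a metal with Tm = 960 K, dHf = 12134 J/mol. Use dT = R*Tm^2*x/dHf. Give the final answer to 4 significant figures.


dT = R*Tm^2*x / dHf
dT = 8.314 * 960^2 * 0.028 / 12134
dT = 17.681 K
T_new = 960 - 17.681 = 942.3 K


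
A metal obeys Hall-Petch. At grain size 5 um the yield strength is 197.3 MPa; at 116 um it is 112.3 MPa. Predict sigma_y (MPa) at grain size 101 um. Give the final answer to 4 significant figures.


sigma_y = sigma0 + k / sqrt(d)
1/sqrt(d1) = 1/sqrt(5e-06) = 447.214;  1/sqrt(d2) = 92.8477
k = (sigma1 - sigma2) / (1/sqrt(d1) - 1/sqrt(d2)) = (197.3 - 112.3) / (447.214 - 92.8477) = 0.239865 MPa*m^0.5
sigma0 = sigma1 - k/sqrt(d1) = 197.3 - 0.239865*447.214 = 90.0291 MPa
sigma_y(d3) = 90.0291 + 0.239865 / sqrt(1.01e-04) = 113.9 MPa


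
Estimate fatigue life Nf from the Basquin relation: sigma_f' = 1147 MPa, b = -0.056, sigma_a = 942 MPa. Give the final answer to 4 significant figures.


sigma_a = sigma_f' * (2*Nf)^b
2*Nf = (sigma_a / sigma_f')^(1/b)
2*Nf = (942 / 1147)^(1/-0.056)
2*Nf = 33.6519
Nf = 16.83 cycles


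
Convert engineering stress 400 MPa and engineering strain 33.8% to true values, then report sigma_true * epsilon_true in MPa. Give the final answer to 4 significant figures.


sigma_true = sigma_eng * (1 + epsilon_eng)
sigma_true = 400 * (1 + 0.338) = 535.2 MPa
epsilon_true = ln(1 + epsilon_eng)
epsilon_true = ln(1 + 0.338) = 0.291176
sigma_true * epsilon_true = 535.2 * 0.291176 = 155.8 MPa


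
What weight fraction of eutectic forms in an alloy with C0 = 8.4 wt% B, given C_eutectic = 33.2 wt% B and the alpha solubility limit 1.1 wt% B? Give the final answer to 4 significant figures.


f_primary = (C_e - C0) / (C_e - C_alpha_max)
f_primary = (33.2 - 8.4) / (33.2 - 1.1)
f_primary = 0.772586
f_eutectic = 1 - 0.772586 = 0.2274


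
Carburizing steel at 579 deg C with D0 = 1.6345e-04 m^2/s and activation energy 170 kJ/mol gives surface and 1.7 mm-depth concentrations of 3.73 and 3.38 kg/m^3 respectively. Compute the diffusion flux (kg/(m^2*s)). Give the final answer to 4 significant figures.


Step 1: D = D0 * exp(-Qd/(R*T))
T = 579 + 273.15 = 852.15 K
D = 1.6345e-04 * exp(-170e3 / (8.314 * 852.15)) = 6.20067e-15 m^2/s
Step 2: J = D * (C1 - C2) / dx
J = 6.20067e-15 * (3.73 - 3.38) / 1.7e-03
J = 1.277e-12 kg/(m^2*s)


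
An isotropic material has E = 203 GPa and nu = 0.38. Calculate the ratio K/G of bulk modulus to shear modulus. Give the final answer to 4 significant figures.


G = E / (2*(1+nu))
G = 203 / (2*(1+0.38)) = 73.5507 GPa
K = E / (3*(1-2*nu))
K = 203 / (3*(1-2*0.38)) = 281.944 GPa
K/G = 281.944 / 73.5507 = 3.833


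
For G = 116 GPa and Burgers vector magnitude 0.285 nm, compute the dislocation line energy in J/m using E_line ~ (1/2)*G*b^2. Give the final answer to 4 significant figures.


E = G*b^2/2
b = 0.285 nm = 2.85e-10 m
G = 116 GPa = 1.16e+11 Pa
E = 0.5 * 1.16e+11 * (2.85e-10)^2
E = 4.711e-09 J/m


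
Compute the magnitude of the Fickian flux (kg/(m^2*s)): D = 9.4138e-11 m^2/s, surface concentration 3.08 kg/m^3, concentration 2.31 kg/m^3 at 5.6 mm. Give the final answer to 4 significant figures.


J = -D * (dC/dx) = D * (C1 - C2) / dx
J = 9.4138e-11 * (3.08 - 2.31) / 5.6e-03
J = 1.294e-08 kg/(m^2*s)


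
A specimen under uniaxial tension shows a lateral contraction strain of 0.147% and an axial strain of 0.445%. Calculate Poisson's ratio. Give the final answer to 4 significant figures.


nu = -epsilon_lat / epsilon_axial
Lateral strain is contraction (negative), so using magnitudes:
nu = 0.147 / 0.445
nu = 0.3303


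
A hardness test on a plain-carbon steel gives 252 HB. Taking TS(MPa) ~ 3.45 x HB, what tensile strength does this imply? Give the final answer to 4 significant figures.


TS (MPa) = 3.45 * HB
TS = 3.45 * 252
TS = 869.4 MPa


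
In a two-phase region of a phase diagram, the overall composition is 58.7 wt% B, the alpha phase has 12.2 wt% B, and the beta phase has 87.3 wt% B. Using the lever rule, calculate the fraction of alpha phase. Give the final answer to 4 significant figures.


f_alpha = (C_beta - C0) / (C_beta - C_alpha)
f_alpha = (87.3 - 58.7) / (87.3 - 12.2)
f_alpha = 0.3808


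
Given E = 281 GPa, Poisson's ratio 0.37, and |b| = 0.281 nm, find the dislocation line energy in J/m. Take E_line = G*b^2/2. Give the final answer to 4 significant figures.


Step 1: G = E / (2*(1+nu))
G = 281 / (2*(1+0.37)) = 102.555 GPa = 1.02555e+11 Pa
Step 2: E_line = G*b^2/2
b = 0.281 nm = 2.81e-10 m
E_line = 0.5 * 1.02555e+11 * (2.81e-10)^2 = 4.049e-09 J/m


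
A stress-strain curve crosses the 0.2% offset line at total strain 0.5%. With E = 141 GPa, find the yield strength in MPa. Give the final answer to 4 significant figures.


Offset strain = 0.002
Elastic strain at yield = total_strain - offset = 5e-03 - 0.002 = 3e-03
sigma_y = E * elastic_strain = 141000 * 3e-03
sigma_y = 423 MPa


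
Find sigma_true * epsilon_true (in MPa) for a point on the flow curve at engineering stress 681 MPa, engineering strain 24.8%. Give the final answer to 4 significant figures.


sigma_true = sigma_eng * (1 + epsilon_eng)
sigma_true = 681 * (1 + 0.248) = 849.888 MPa
epsilon_true = ln(1 + epsilon_eng)
epsilon_true = ln(1 + 0.248) = 0.221542
sigma_true * epsilon_true = 849.888 * 0.221542 = 188.3 MPa


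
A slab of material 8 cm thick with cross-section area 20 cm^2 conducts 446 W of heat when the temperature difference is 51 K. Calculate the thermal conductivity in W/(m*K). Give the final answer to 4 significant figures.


k = Q*L / (A*dT)
L = 0.08 m, A = 2e-03 m^2
k = 446 * 0.08 / (2e-03 * 51)
k = 349.8 W/(m*K)


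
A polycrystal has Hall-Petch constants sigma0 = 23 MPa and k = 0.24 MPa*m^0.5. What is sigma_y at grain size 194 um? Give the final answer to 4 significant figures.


sigma_y = sigma0 + k / sqrt(d)
d = 194 um = 1.94e-04 m
sigma_y = 23 + 0.24 / sqrt(1.94e-04)
sigma_y = 40.23 MPa


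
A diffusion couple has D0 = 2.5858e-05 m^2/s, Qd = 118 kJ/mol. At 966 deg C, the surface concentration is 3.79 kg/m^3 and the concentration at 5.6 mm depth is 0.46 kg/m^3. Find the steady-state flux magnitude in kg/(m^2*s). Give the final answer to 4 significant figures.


Step 1: D = D0 * exp(-Qd/(R*T))
T = 966 + 273.15 = 1239.15 K
D = 2.5858e-05 * exp(-118e3 / (8.314 * 1239.15)) = 2.7434e-10 m^2/s
Step 2: J = D * (C1 - C2) / dx
J = 2.7434e-10 * (3.79 - 0.46) / 5.6e-03
J = 1.631e-07 kg/(m^2*s)


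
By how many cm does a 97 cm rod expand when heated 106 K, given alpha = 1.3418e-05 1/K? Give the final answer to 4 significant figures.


dL = L0 * alpha * dT
dL = 97 * 1.3418e-05 * 106
dL = 0.138 cm


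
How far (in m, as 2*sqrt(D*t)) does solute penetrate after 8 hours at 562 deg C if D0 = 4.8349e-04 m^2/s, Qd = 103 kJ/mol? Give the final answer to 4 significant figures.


Step 1: D = D0 * exp(-Qd/(R*T))
T = 835.15 K
D = 4.8349e-04 * exp(-103e3 / (8.314 * 835.15)) = 1.74581e-10 m^2/s
Step 2: L = 2*sqrt(D*t)
t = 8 h = 28800 s
L = 2*sqrt(1.74581e-10 * 28800) = 4.485e-03 m


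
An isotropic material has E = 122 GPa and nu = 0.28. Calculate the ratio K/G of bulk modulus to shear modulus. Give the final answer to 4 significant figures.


G = E / (2*(1+nu))
G = 122 / (2*(1+0.28)) = 47.6563 GPa
K = E / (3*(1-2*nu))
K = 122 / (3*(1-2*0.28)) = 92.4242 GPa
K/G = 92.4242 / 47.6563 = 1.939


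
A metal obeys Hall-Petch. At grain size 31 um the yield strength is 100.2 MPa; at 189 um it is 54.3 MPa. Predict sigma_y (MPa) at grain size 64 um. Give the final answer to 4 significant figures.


sigma_y = sigma0 + k / sqrt(d)
1/sqrt(d1) = 1/sqrt(3.1e-05) = 179.605;  1/sqrt(d2) = 72.7393
k = (sigma1 - sigma2) / (1/sqrt(d1) - 1/sqrt(d2)) = (100.2 - 54.3) / (179.605 - 72.7393) = 0.42951 MPa*m^0.5
sigma0 = sigma1 - k/sqrt(d1) = 100.2 - 0.42951*179.605 = 23.0578 MPa
sigma_y(d3) = 23.0578 + 0.42951 / sqrt(6.4e-05) = 76.75 MPa


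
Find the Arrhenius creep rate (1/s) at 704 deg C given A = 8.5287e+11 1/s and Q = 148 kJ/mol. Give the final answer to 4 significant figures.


rate = A * exp(-Q / (R*T))
T = 704 + 273.15 = 977.15 K
rate = 8.5287e+11 * exp(-148e3 / (8.314 * 977.15))
rate = 10450 1/s


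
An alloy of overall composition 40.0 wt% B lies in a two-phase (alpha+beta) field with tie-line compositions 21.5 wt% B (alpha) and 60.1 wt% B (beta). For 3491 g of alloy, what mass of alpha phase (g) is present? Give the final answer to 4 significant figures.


f_alpha = (C_beta - C0) / (C_beta - C_alpha)
f_alpha = (60.1 - 40.0) / (60.1 - 21.5) = 0.520725
m_alpha = f_alpha * m_total = 0.520725 * 3491 = 1818 g


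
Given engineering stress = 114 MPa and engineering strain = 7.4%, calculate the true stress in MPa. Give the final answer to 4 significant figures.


sigma_true = sigma_eng * (1 + epsilon_eng)
sigma_true = 114 * (1 + 0.074)
sigma_true = 122.4 MPa


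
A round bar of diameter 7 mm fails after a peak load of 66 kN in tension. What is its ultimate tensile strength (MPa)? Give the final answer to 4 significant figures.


A0 = pi*(d/2)^2 = pi*(7/2)^2 = 38.4845 mm^2
UTS = F_max / A0 = 66*1000 / 38.4845
UTS = 1715 MPa


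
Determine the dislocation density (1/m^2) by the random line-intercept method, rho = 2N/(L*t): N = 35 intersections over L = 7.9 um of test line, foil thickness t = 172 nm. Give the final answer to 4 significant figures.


rho = 2N / (L * t)
L = 7.9 um = 7.9e-06 m, t = 172 nm = 1.72e-07 m
rho = 2 * 35 / (7.9e-06 * 1.72e-07)
rho = 5.152e+13 1/m^2


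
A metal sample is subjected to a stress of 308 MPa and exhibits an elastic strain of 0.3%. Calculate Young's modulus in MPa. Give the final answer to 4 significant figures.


E = sigma / epsilon
epsilon = 0.3% = 3e-03
E = 308 / 3e-03
E = 102700 MPa


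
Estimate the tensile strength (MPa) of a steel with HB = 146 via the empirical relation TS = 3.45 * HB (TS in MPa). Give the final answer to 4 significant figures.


TS (MPa) = 3.45 * HB
TS = 3.45 * 146
TS = 503.7 MPa


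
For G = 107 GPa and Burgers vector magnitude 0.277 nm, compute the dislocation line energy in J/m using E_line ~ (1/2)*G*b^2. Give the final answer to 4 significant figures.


E = G*b^2/2
b = 0.277 nm = 2.77e-10 m
G = 107 GPa = 1.07e+11 Pa
E = 0.5 * 1.07e+11 * (2.77e-10)^2
E = 4.105e-09 J/m


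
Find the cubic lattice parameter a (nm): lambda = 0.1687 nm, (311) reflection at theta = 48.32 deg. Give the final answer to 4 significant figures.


d = lambda / (2*sin(theta))
d = 0.1687 / (2*sin(48.32 deg))
d = 0.112938 nm
a = d * sqrt(h^2+k^2+l^2) = 0.112938 * sqrt(11)
a = 0.3746 nm


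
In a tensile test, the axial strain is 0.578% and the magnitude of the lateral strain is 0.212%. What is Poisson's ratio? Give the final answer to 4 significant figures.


nu = -epsilon_lat / epsilon_axial
Lateral strain is contraction (negative), so using magnitudes:
nu = 0.212 / 0.578
nu = 0.3668


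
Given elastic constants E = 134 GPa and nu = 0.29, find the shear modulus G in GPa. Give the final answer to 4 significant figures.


G = E / (2*(1+nu))
G = 134 / (2*(1+0.29))
G = 51.94 GPa


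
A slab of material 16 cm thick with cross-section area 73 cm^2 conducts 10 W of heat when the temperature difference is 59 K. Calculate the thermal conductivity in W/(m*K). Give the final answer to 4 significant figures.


k = Q*L / (A*dT)
L = 0.16 m, A = 7.3e-03 m^2
k = 10 * 0.16 / (7.3e-03 * 59)
k = 3.715 W/(m*K)


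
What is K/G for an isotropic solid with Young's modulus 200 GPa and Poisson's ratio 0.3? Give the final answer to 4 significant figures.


G = E / (2*(1+nu))
G = 200 / (2*(1+0.3)) = 76.9231 GPa
K = E / (3*(1-2*nu))
K = 200 / (3*(1-2*0.3)) = 166.667 GPa
K/G = 166.667 / 76.9231 = 2.167


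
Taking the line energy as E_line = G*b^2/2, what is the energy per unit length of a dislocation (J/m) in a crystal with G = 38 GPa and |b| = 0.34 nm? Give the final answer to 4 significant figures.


E = G*b^2/2
b = 0.34 nm = 3.4e-10 m
G = 38 GPa = 3.8e+10 Pa
E = 0.5 * 3.8e+10 * (3.4e-10)^2
E = 2.196e-09 J/m


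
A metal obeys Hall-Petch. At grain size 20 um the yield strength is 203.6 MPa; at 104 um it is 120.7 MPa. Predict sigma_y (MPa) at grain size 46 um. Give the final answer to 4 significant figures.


sigma_y = sigma0 + k / sqrt(d)
1/sqrt(d1) = 1/sqrt(2e-05) = 223.607;  1/sqrt(d2) = 98.0581
k = (sigma1 - sigma2) / (1/sqrt(d1) - 1/sqrt(d2)) = (203.6 - 120.7) / (223.607 - 98.0581) = 0.660301 MPa*m^0.5
sigma0 = sigma1 - k/sqrt(d1) = 203.6 - 0.660301*223.607 = 55.9521 MPa
sigma_y(d3) = 55.9521 + 0.660301 / sqrt(4.6e-05) = 153.3 MPa


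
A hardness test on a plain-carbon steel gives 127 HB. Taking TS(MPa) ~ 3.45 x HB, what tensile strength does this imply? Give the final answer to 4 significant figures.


TS (MPa) = 3.45 * HB
TS = 3.45 * 127
TS = 438.2 MPa


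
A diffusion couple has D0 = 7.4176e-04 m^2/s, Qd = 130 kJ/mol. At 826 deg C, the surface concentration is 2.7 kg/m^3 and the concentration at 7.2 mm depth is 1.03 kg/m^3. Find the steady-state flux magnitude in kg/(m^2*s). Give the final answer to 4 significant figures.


Step 1: D = D0 * exp(-Qd/(R*T))
T = 826 + 273.15 = 1099.15 K
D = 7.4176e-04 * exp(-130e3 / (8.314 * 1099.15)) = 4.92132e-10 m^2/s
Step 2: J = D * (C1 - C2) / dx
J = 4.92132e-10 * (2.7 - 1.03) / 7.2e-03
J = 1.141e-07 kg/(m^2*s)


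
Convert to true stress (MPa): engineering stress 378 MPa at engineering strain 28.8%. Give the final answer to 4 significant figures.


sigma_true = sigma_eng * (1 + epsilon_eng)
sigma_true = 378 * (1 + 0.288)
sigma_true = 486.9 MPa


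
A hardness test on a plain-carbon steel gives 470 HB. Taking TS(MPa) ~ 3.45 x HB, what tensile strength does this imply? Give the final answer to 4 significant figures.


TS (MPa) = 3.45 * HB
TS = 3.45 * 470
TS = 1622 MPa


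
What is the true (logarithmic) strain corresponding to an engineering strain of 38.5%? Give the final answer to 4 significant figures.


epsilon_true = ln(1 + epsilon_eng)
epsilon_true = ln(1 + 0.385)
epsilon_true = 0.3257


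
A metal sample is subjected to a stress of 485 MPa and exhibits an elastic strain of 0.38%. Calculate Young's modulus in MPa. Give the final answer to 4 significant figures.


E = sigma / epsilon
epsilon = 0.38% = 3.8e-03
E = 485 / 3.8e-03
E = 127600 MPa


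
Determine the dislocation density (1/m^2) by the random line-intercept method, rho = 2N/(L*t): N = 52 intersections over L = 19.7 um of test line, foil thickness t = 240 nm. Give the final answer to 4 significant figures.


rho = 2N / (L * t)
L = 19.7 um = 1.97e-05 m, t = 240 nm = 2.4e-07 m
rho = 2 * 52 / (1.97e-05 * 2.4e-07)
rho = 2.2e+13 1/m^2


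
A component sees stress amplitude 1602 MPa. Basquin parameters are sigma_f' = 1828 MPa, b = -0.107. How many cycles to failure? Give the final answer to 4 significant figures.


sigma_a = sigma_f' * (2*Nf)^b
2*Nf = (sigma_a / sigma_f')^(1/b)
2*Nf = (1602 / 1828)^(1/-0.107)
2*Nf = 3.43275
Nf = 1.716 cycles


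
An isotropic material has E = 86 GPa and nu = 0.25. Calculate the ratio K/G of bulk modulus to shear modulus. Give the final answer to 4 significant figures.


G = E / (2*(1+nu))
G = 86 / (2*(1+0.25)) = 34.4 GPa
K = E / (3*(1-2*nu))
K = 86 / (3*(1-2*0.25)) = 57.3333 GPa
K/G = 57.3333 / 34.4 = 1.667


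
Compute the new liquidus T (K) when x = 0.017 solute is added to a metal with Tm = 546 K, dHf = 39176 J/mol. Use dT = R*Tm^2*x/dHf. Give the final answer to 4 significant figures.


dT = R*Tm^2*x / dHf
dT = 8.314 * 546^2 * 0.017 / 39176
dT = 1.07553 K
T_new = 546 - 1.07553 = 544.9 K


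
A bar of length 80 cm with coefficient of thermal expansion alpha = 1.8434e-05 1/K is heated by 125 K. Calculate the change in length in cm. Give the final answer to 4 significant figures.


dL = L0 * alpha * dT
dL = 80 * 1.8434e-05 * 125
dL = 0.1843 cm


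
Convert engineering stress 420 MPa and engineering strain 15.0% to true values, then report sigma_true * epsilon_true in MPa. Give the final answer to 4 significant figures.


sigma_true = sigma_eng * (1 + epsilon_eng)
sigma_true = 420 * (1 + 0.15) = 483 MPa
epsilon_true = ln(1 + epsilon_eng)
epsilon_true = ln(1 + 0.15) = 0.139762
sigma_true * epsilon_true = 483 * 0.139762 = 67.51 MPa


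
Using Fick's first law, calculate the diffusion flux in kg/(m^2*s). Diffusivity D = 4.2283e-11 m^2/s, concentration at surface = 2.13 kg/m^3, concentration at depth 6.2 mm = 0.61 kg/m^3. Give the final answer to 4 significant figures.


J = -D * (dC/dx) = D * (C1 - C2) / dx
J = 4.2283e-11 * (2.13 - 0.61) / 6.2e-03
J = 1.037e-08 kg/(m^2*s)


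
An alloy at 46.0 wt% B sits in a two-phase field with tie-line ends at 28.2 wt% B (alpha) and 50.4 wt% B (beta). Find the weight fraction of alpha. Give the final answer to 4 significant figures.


f_alpha = (C_beta - C0) / (C_beta - C_alpha)
f_alpha = (50.4 - 46.0) / (50.4 - 28.2)
f_alpha = 0.1982


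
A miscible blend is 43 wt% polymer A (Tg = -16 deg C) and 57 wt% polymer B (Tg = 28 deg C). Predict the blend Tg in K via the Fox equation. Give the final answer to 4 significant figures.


1/Tg = w1/Tg1 + w2/Tg2 (in Kelvin)
Tg1 = 257.15 K, Tg2 = 301.15 K
1/Tg = 0.43/257.15 + 0.57/301.15
Tg = 280.5 K


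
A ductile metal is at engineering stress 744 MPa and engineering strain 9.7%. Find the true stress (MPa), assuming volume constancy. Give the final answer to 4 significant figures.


sigma_true = sigma_eng * (1 + epsilon_eng)
sigma_true = 744 * (1 + 0.097)
sigma_true = 816.2 MPa


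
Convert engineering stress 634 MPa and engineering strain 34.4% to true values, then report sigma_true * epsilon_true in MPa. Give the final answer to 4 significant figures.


sigma_true = sigma_eng * (1 + epsilon_eng)
sigma_true = 634 * (1 + 0.344) = 852.096 MPa
epsilon_true = ln(1 + epsilon_eng)
epsilon_true = ln(1 + 0.344) = 0.29565
sigma_true * epsilon_true = 852.096 * 0.29565 = 251.9 MPa


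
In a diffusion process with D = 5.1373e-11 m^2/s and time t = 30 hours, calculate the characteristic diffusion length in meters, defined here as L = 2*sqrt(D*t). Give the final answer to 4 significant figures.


t = 30 hr = 108000 s
Diffusion length = 2*sqrt(D*t)
= 2*sqrt(5.1373e-11 * 108000)
= 4.711e-03 m


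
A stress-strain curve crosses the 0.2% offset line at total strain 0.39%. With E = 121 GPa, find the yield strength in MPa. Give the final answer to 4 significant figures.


Offset strain = 0.002
Elastic strain at yield = total_strain - offset = 3.9e-03 - 0.002 = 1.9e-03
sigma_y = E * elastic_strain = 121000 * 1.9e-03
sigma_y = 229.9 MPa


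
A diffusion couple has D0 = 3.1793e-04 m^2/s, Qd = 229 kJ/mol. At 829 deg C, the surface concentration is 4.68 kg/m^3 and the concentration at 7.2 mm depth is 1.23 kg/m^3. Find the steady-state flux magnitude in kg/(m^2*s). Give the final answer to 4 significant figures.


Step 1: D = D0 * exp(-Qd/(R*T))
T = 829 + 273.15 = 1102.15 K
D = 3.1793e-04 * exp(-229e3 / (8.314 * 1102.15)) = 4.45502e-15 m^2/s
Step 2: J = D * (C1 - C2) / dx
J = 4.45502e-15 * (4.68 - 1.23) / 7.2e-03
J = 2.135e-12 kg/(m^2*s)


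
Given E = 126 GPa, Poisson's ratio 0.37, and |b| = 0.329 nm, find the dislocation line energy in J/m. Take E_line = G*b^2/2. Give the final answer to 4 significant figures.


Step 1: G = E / (2*(1+nu))
G = 126 / (2*(1+0.37)) = 45.9854 GPa = 4.59854e+10 Pa
Step 2: E_line = G*b^2/2
b = 0.329 nm = 3.29e-10 m
E_line = 0.5 * 4.59854e+10 * (3.29e-10)^2 = 2.489e-09 J/m


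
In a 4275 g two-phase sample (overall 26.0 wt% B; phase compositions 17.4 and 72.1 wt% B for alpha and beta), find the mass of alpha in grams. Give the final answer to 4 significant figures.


f_alpha = (C_beta - C0) / (C_beta - C_alpha)
f_alpha = (72.1 - 26.0) / (72.1 - 17.4) = 0.842779
m_alpha = f_alpha * m_total = 0.842779 * 4275 = 3603 g


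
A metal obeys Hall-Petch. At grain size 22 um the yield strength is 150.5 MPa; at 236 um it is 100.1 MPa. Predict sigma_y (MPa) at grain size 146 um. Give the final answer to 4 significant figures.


sigma_y = sigma0 + k / sqrt(d)
1/sqrt(d1) = 1/sqrt(2.2e-05) = 213.201;  1/sqrt(d2) = 65.0945
k = (sigma1 - sigma2) / (1/sqrt(d1) - 1/sqrt(d2)) = (150.5 - 100.1) / (213.201 - 65.0945) = 0.340296 MPa*m^0.5
sigma0 = sigma1 - k/sqrt(d1) = 150.5 - 0.340296*213.201 = 77.9486 MPa
sigma_y(d3) = 77.9486 + 0.340296 / sqrt(1.46e-04) = 106.1 MPa


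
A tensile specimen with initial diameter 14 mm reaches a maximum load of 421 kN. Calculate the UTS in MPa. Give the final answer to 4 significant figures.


A0 = pi*(d/2)^2 = pi*(14/2)^2 = 153.938 mm^2
UTS = F_max / A0 = 421*1000 / 153.938
UTS = 2735 MPa


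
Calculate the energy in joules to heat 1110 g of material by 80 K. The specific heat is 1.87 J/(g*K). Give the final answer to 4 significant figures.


Q = m * cp * dT
Q = 1110 * 1.87 * 80
Q = 166100 J


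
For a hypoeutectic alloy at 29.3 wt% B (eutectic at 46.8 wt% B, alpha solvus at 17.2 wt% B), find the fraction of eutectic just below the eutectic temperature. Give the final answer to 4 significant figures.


f_primary = (C_e - C0) / (C_e - C_alpha_max)
f_primary = (46.8 - 29.3) / (46.8 - 17.2)
f_primary = 0.591216
f_eutectic = 1 - 0.591216 = 0.4088


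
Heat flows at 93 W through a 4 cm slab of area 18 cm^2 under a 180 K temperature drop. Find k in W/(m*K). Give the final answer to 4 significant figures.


k = Q*L / (A*dT)
L = 0.04 m, A = 1.8e-03 m^2
k = 93 * 0.04 / (1.8e-03 * 180)
k = 11.48 W/(m*K)


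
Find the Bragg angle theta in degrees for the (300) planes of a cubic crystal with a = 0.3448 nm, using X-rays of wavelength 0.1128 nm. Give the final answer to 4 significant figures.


d = a / sqrt(h^2+k^2+l^2)
d = 0.3448 / sqrt(9) = 0.114933 nm
lambda = 2*d*sin(theta)  =>  sin(theta) = lambda / (2*d)
sin(theta) = 0.1128 / (2 * 0.114933) = 0.490719
theta = 29.39 deg


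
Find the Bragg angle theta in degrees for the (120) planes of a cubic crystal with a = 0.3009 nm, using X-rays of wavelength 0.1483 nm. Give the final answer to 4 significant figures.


d = a / sqrt(h^2+k^2+l^2)
d = 0.3009 / sqrt(5) = 0.134567 nm
lambda = 2*d*sin(theta)  =>  sin(theta) = lambda / (2*d)
sin(theta) = 0.1483 / (2 * 0.134567) = 0.551028
theta = 33.44 deg


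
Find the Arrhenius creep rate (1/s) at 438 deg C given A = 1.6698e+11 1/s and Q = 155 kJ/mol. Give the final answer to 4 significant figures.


rate = A * exp(-Q / (R*T))
T = 438 + 273.15 = 711.15 K
rate = 1.6698e+11 * exp(-155e3 / (8.314 * 711.15))
rate = 0.6876 1/s


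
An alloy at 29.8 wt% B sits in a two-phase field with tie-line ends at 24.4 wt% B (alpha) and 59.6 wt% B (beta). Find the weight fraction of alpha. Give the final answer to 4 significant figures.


f_alpha = (C_beta - C0) / (C_beta - C_alpha)
f_alpha = (59.6 - 29.8) / (59.6 - 24.4)
f_alpha = 0.8466


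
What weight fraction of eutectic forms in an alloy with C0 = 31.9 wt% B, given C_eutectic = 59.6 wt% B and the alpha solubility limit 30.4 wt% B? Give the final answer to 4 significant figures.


f_primary = (C_e - C0) / (C_e - C_alpha_max)
f_primary = (59.6 - 31.9) / (59.6 - 30.4)
f_primary = 0.94863
f_eutectic = 1 - 0.94863 = 0.05137


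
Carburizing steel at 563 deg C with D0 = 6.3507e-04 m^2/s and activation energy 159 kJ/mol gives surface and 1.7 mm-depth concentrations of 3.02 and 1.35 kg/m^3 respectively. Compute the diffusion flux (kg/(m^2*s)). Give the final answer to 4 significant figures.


Step 1: D = D0 * exp(-Qd/(R*T))
T = 563 + 273.15 = 836.15 K
D = 6.3507e-04 * exp(-159e3 / (8.314 * 836.15)) = 7.40741e-14 m^2/s
Step 2: J = D * (C1 - C2) / dx
J = 7.40741e-14 * (3.02 - 1.35) / 1.7e-03
J = 7.277e-11 kg/(m^2*s)


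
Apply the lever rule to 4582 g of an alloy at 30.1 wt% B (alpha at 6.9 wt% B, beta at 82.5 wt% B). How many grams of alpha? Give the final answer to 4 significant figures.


f_alpha = (C_beta - C0) / (C_beta - C_alpha)
f_alpha = (82.5 - 30.1) / (82.5 - 6.9) = 0.693122
m_alpha = f_alpha * m_total = 0.693122 * 4582 = 3176 g


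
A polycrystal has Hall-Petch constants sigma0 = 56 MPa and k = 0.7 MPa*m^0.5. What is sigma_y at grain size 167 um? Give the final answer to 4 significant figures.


sigma_y = sigma0 + k / sqrt(d)
d = 167 um = 1.67e-04 m
sigma_y = 56 + 0.7 / sqrt(1.67e-04)
sigma_y = 110.2 MPa


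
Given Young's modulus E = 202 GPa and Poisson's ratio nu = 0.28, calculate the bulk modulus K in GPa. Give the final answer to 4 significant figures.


K = E / (3*(1-2*nu))
K = 202 / (3*(1-2*0.28))
K = 153 GPa


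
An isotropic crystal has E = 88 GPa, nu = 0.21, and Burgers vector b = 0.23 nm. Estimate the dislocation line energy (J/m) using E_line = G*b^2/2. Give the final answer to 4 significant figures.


Step 1: G = E / (2*(1+nu))
G = 88 / (2*(1+0.21)) = 36.3636 GPa = 3.63636e+10 Pa
Step 2: E_line = G*b^2/2
b = 0.23 nm = 2.3e-10 m
E_line = 0.5 * 3.63636e+10 * (2.3e-10)^2 = 9.618e-10 J/m


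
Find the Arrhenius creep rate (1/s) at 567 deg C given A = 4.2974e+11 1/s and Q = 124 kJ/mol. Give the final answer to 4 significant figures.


rate = A * exp(-Q / (R*T))
T = 567 + 273.15 = 840.15 K
rate = 4.2974e+11 * exp(-124e3 / (8.314 * 840.15))
rate = 8384 1/s


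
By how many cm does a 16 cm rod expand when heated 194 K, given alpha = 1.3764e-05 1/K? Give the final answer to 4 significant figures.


dL = L0 * alpha * dT
dL = 16 * 1.3764e-05 * 194
dL = 0.04272 cm


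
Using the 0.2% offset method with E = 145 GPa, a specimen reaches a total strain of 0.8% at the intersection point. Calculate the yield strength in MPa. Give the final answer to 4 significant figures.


Offset strain = 0.002
Elastic strain at yield = total_strain - offset = 8e-03 - 0.002 = 6e-03
sigma_y = E * elastic_strain = 145000 * 6e-03
sigma_y = 870 MPa


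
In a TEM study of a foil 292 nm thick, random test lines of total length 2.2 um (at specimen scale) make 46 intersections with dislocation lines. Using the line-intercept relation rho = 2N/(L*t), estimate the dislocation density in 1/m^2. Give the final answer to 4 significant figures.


rho = 2N / (L * t)
L = 2.2 um = 2.2e-06 m, t = 292 nm = 2.92e-07 m
rho = 2 * 46 / (2.2e-06 * 2.92e-07)
rho = 1.432e+14 1/m^2


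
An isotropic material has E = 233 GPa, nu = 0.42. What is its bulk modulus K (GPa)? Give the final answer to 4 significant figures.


K = E / (3*(1-2*nu))
K = 233 / (3*(1-2*0.42))
K = 485.4 GPa


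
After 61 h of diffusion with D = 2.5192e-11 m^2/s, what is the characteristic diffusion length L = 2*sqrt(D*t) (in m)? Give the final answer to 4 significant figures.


t = 61 hr = 219600 s
Diffusion length = 2*sqrt(D*t)
= 2*sqrt(2.5192e-11 * 219600)
= 4.704e-03 m


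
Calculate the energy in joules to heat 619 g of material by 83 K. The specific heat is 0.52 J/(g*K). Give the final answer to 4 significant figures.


Q = m * cp * dT
Q = 619 * 0.52 * 83
Q = 26720 J


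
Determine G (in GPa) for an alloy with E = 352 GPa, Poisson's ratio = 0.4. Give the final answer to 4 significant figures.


G = E / (2*(1+nu))
G = 352 / (2*(1+0.4))
G = 125.7 GPa


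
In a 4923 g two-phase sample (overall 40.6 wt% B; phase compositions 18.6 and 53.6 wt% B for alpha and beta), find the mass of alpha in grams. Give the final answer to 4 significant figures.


f_alpha = (C_beta - C0) / (C_beta - C_alpha)
f_alpha = (53.6 - 40.6) / (53.6 - 18.6) = 0.371429
m_alpha = f_alpha * m_total = 0.371429 * 4923 = 1829 g


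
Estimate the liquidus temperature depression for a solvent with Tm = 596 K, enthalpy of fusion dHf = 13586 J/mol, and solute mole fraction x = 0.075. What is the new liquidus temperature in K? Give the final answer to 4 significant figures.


dT = R*Tm^2*x / dHf
dT = 8.314 * 596^2 * 0.075 / 13586
dT = 16.3032 K
T_new = 596 - 16.3032 = 579.7 K


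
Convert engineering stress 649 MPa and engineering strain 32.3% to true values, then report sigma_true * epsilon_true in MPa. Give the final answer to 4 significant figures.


sigma_true = sigma_eng * (1 + epsilon_eng)
sigma_true = 649 * (1 + 0.323) = 858.627 MPa
epsilon_true = ln(1 + epsilon_eng)
epsilon_true = ln(1 + 0.323) = 0.279902
sigma_true * epsilon_true = 858.627 * 0.279902 = 240.3 MPa


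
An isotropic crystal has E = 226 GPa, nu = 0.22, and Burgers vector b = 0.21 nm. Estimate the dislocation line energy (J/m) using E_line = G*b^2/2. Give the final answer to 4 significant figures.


Step 1: G = E / (2*(1+nu))
G = 226 / (2*(1+0.22)) = 92.623 GPa = 9.2623e+10 Pa
Step 2: E_line = G*b^2/2
b = 0.21 nm = 2.1e-10 m
E_line = 0.5 * 9.2623e+10 * (2.1e-10)^2 = 2.042e-09 J/m


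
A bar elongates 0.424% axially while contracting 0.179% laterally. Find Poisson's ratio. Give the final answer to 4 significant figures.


nu = -epsilon_lat / epsilon_axial
Lateral strain is contraction (negative), so using magnitudes:
nu = 0.179 / 0.424
nu = 0.4222


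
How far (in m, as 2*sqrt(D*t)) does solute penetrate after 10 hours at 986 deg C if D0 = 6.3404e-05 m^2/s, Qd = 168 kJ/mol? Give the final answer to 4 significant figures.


Step 1: D = D0 * exp(-Qd/(R*T))
T = 1259.15 K
D = 6.3404e-05 * exp(-168e3 / (8.314 * 1259.15)) = 6.80056e-12 m^2/s
Step 2: L = 2*sqrt(D*t)
t = 10 h = 36000 s
L = 2*sqrt(6.80056e-12 * 36000) = 9.896e-04 m


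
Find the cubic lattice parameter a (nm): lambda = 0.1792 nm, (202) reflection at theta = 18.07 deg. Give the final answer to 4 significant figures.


d = lambda / (2*sin(theta))
d = 0.1792 / (2*sin(18.07 deg))
d = 0.288866 nm
a = d * sqrt(h^2+k^2+l^2) = 0.288866 * sqrt(8)
a = 0.817 nm


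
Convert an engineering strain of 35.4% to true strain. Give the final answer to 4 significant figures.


epsilon_true = ln(1 + epsilon_eng)
epsilon_true = ln(1 + 0.354)
epsilon_true = 0.3031


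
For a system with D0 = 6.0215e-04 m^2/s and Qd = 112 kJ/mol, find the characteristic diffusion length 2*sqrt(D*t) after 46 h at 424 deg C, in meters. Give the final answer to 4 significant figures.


Step 1: D = D0 * exp(-Qd/(R*T))
T = 697.15 K
D = 6.0215e-04 * exp(-112e3 / (8.314 * 697.15)) = 2.4417e-12 m^2/s
Step 2: L = 2*sqrt(D*t)
t = 46 h = 165600 s
L = 2*sqrt(2.4417e-12 * 165600) = 1.272e-03 m


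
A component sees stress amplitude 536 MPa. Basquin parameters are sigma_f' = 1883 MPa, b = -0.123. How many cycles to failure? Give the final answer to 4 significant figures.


sigma_a = sigma_f' * (2*Nf)^b
2*Nf = (sigma_a / sigma_f')^(1/b)
2*Nf = (536 / 1883)^(1/-0.123)
2*Nf = 27319.2
Nf = 13660 cycles


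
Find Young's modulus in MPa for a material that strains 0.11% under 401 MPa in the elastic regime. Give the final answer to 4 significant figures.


E = sigma / epsilon
epsilon = 0.11% = 1.1e-03
E = 401 / 1.1e-03
E = 364500 MPa


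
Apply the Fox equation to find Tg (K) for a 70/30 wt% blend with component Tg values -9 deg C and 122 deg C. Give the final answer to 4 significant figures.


1/Tg = w1/Tg1 + w2/Tg2 (in Kelvin)
Tg1 = 264.15 K, Tg2 = 395.15 K
1/Tg = 0.7/264.15 + 0.3/395.15
Tg = 293.3 K


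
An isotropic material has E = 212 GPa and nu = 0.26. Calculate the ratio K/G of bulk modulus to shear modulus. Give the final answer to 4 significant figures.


G = E / (2*(1+nu))
G = 212 / (2*(1+0.26)) = 84.127 GPa
K = E / (3*(1-2*nu))
K = 212 / (3*(1-2*0.26)) = 147.222 GPa
K/G = 147.222 / 84.127 = 1.75


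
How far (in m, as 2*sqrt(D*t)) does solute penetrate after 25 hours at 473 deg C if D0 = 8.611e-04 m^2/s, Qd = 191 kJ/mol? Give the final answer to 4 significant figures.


Step 1: D = D0 * exp(-Qd/(R*T))
T = 746.15 K
D = 8.611e-04 * exp(-191e3 / (8.314 * 746.15)) = 3.66025e-17 m^2/s
Step 2: L = 2*sqrt(D*t)
t = 25 h = 90000 s
L = 2*sqrt(3.66025e-17 * 90000) = 3.63e-06 m


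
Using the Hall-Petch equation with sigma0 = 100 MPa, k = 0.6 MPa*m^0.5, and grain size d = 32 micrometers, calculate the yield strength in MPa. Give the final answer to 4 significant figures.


sigma_y = sigma0 + k / sqrt(d)
d = 32 um = 3.2e-05 m
sigma_y = 100 + 0.6 / sqrt(3.2e-05)
sigma_y = 206.1 MPa


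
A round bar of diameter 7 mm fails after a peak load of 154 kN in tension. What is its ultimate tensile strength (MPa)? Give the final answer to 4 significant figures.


A0 = pi*(d/2)^2 = pi*(7/2)^2 = 38.4845 mm^2
UTS = F_max / A0 = 154*1000 / 38.4845
UTS = 4002 MPa


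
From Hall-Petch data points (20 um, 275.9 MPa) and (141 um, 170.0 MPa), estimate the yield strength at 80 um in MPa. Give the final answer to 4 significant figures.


sigma_y = sigma0 + k / sqrt(d)
1/sqrt(d1) = 1/sqrt(2e-05) = 223.607;  1/sqrt(d2) = 84.2152
k = (sigma1 - sigma2) / (1/sqrt(d1) - 1/sqrt(d2)) = (275.9 - 170.0) / (223.607 - 84.2152) = 0.75973 MPa*m^0.5
sigma0 = sigma1 - k/sqrt(d1) = 275.9 - 0.75973*223.607 = 106.019 MPa
sigma_y(d3) = 106.019 + 0.75973 / sqrt(8e-05) = 191 MPa


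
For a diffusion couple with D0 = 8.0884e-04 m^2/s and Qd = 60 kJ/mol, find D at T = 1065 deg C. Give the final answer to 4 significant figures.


D = D0 * exp(-Qd / (R*T))
T = 1338.15 K
D = 8.0884e-04 * exp(-60e3 / (8.314 * 1338.15))
D = 3.679e-06 m^2/s


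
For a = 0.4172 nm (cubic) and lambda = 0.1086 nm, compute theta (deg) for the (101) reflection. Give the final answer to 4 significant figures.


d = a / sqrt(h^2+k^2+l^2)
d = 0.4172 / sqrt(2) = 0.295005 nm
lambda = 2*d*sin(theta)  =>  sin(theta) = lambda / (2*d)
sin(theta) = 0.1086 / (2 * 0.295005) = 0.184065
theta = 10.61 deg


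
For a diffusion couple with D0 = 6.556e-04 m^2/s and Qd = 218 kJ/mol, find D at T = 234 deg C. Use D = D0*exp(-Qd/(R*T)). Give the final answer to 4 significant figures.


D = D0 * exp(-Qd / (R*T))
T = 507.15 K
D = 6.556e-04 * exp(-218e3 / (8.314 * 507.15))
D = 2.305e-26 m^2/s


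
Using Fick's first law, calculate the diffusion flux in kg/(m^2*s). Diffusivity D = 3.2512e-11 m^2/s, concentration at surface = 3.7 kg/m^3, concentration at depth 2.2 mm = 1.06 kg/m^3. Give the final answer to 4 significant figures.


J = -D * (dC/dx) = D * (C1 - C2) / dx
J = 3.2512e-11 * (3.7 - 1.06) / 2.2e-03
J = 3.901e-08 kg/(m^2*s)


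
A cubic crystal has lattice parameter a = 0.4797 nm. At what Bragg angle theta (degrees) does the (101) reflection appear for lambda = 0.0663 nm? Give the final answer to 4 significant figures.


d = a / sqrt(h^2+k^2+l^2)
d = 0.4797 / sqrt(2) = 0.339199 nm
lambda = 2*d*sin(theta)  =>  sin(theta) = lambda / (2*d)
sin(theta) = 0.0663 / (2 * 0.339199) = 0.0977302
theta = 5.608 deg


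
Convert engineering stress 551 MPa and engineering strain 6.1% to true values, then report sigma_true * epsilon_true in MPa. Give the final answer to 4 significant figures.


sigma_true = sigma_eng * (1 + epsilon_eng)
sigma_true = 551 * (1 + 0.061) = 584.611 MPa
epsilon_true = ln(1 + epsilon_eng)
epsilon_true = ln(1 + 0.061) = 0.0592119
sigma_true * epsilon_true = 584.611 * 0.0592119 = 34.62 MPa


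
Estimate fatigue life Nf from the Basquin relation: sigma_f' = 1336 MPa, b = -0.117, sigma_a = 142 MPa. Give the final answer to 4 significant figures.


sigma_a = sigma_f' * (2*Nf)^b
2*Nf = (sigma_a / sigma_f')^(1/b)
2*Nf = (142 / 1336)^(1/-0.117)
2*Nf = 2.09251e+08
Nf = 1.046e+08 cycles


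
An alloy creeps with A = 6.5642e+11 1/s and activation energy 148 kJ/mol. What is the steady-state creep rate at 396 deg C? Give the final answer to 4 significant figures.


rate = A * exp(-Q / (R*T))
T = 396 + 273.15 = 669.15 K
rate = 6.5642e+11 * exp(-148e3 / (8.314 * 669.15))
rate = 1.835 1/s


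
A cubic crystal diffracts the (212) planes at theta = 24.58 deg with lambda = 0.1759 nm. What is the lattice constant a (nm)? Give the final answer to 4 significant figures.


d = lambda / (2*sin(theta))
d = 0.1759 / (2*sin(24.58 deg))
d = 0.211437 nm
a = d * sqrt(h^2+k^2+l^2) = 0.211437 * sqrt(9)
a = 0.6343 nm


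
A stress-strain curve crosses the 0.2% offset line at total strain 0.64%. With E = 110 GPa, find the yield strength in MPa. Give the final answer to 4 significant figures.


Offset strain = 0.002
Elastic strain at yield = total_strain - offset = 6.4e-03 - 0.002 = 4.4e-03
sigma_y = E * elastic_strain = 110000 * 4.4e-03
sigma_y = 484 MPa


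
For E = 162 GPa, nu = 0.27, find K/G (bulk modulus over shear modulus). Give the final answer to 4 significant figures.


G = E / (2*(1+nu))
G = 162 / (2*(1+0.27)) = 63.7795 GPa
K = E / (3*(1-2*nu))
K = 162 / (3*(1-2*0.27)) = 117.391 GPa
K/G = 117.391 / 63.7795 = 1.841


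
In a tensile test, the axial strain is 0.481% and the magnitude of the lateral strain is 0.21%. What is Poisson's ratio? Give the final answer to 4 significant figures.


nu = -epsilon_lat / epsilon_axial
Lateral strain is contraction (negative), so using magnitudes:
nu = 0.21 / 0.481
nu = 0.4366


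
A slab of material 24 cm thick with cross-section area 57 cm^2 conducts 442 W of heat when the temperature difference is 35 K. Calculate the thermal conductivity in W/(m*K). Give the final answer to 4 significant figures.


k = Q*L / (A*dT)
L = 0.24 m, A = 5.7e-03 m^2
k = 442 * 0.24 / (5.7e-03 * 35)
k = 531.7 W/(m*K)


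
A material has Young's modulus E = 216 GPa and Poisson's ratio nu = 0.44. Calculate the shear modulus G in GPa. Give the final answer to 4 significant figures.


G = E / (2*(1+nu))
G = 216 / (2*(1+0.44))
G = 75 GPa


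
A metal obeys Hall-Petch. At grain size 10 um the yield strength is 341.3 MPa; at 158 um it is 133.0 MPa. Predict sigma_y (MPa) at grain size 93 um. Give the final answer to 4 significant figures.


sigma_y = sigma0 + k / sqrt(d)
1/sqrt(d1) = 1/sqrt(1e-05) = 316.228;  1/sqrt(d2) = 79.5557
k = (sigma1 - sigma2) / (1/sqrt(d1) - 1/sqrt(d2)) = (341.3 - 133.0) / (316.228 - 79.5557) = 0.880121 MPa*m^0.5
sigma0 = sigma1 - k/sqrt(d1) = 341.3 - 0.880121*316.228 = 62.9813 MPa
sigma_y(d3) = 62.9813 + 0.880121 / sqrt(9.3e-05) = 154.2 MPa


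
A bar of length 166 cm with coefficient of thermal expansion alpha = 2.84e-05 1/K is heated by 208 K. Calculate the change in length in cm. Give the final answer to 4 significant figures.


dL = L0 * alpha * dT
dL = 166 * 2.84e-05 * 208
dL = 0.9806 cm


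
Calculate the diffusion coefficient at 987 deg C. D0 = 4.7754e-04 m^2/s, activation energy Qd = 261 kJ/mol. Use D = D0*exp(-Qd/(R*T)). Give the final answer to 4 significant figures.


D = D0 * exp(-Qd / (R*T))
T = 1260.15 K
D = 4.7754e-04 * exp(-261e3 / (8.314 * 1260.15))
D = 7.242e-15 m^2/s


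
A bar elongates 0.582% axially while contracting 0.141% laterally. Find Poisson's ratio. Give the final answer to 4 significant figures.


nu = -epsilon_lat / epsilon_axial
Lateral strain is contraction (negative), so using magnitudes:
nu = 0.141 / 0.582
nu = 0.2423


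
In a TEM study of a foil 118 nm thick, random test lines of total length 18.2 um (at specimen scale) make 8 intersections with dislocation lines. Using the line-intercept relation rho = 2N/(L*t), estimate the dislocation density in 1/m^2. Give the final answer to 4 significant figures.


rho = 2N / (L * t)
L = 18.2 um = 1.82e-05 m, t = 118 nm = 1.18e-07 m
rho = 2 * 8 / (1.82e-05 * 1.18e-07)
rho = 7.45e+12 1/m^2


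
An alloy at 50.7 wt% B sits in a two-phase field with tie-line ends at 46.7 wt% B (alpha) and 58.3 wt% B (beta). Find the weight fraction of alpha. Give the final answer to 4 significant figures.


f_alpha = (C_beta - C0) / (C_beta - C_alpha)
f_alpha = (58.3 - 50.7) / (58.3 - 46.7)
f_alpha = 0.6552


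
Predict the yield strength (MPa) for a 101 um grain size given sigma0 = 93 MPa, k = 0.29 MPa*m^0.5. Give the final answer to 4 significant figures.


sigma_y = sigma0 + k / sqrt(d)
d = 101 um = 1.01e-04 m
sigma_y = 93 + 0.29 / sqrt(1.01e-04)
sigma_y = 121.9 MPa


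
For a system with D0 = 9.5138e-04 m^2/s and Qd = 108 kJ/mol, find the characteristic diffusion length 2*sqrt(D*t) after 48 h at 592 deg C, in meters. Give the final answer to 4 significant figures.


Step 1: D = D0 * exp(-Qd/(R*T))
T = 865.15 K
D = 9.5138e-04 * exp(-108e3 / (8.314 * 865.15)) = 2.86726e-10 m^2/s
Step 2: L = 2*sqrt(D*t)
t = 48 h = 172800 s
L = 2*sqrt(2.86726e-10 * 172800) = 0.01408 m
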